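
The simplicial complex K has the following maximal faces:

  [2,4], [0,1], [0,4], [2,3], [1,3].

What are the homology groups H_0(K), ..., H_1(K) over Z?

Fix the vertex order 0 < 1 < 2 < 3 < 4 and write every simplex with vertices in increasing order. Then dim K = 1 and the simplices of K are:

  0-simplices (5): [0], [1], [2], [3], [4]
  1-simplices (5): [0,1], [0,4], [1,3], [2,3], [2,4]

so the chain groups are C_0 ≅ Z^5, C_1 ≅ Z^5.

The boundary map ∂_1: C_1 → C_0 maps an edge to its endpoints' difference, ∂[p,q] = q − p. For instance
  ∂[1,3] = [3] − [1].
The resulting 5×5 matrix has rank 4, and its Smith normal form has invariant factors (1,1,1,1).

Reading off H_k = ker ∂_k / im ∂_{k+1}:

  H_0: rank C_0 − rank ∂_1 = 5 − 4 = 1, and the invariant factors of ∂_1 are all 1, so H_0 = Z.
  H_1: rank ker ∂_1 − rank ∂_2 = (5 − 4) − 0 = 1, and there is no ∂_2, so H_1 = Z.

(K is a triangulation of the circle S^1.)

H_0 = Z,  H_1 = Z.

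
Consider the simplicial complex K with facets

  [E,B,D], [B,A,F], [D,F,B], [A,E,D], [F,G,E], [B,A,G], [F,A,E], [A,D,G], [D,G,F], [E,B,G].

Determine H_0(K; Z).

Take the total order A < B < D < E < F < G on the vertex set. Then K (dimension 2) consists of the simplices:

  0-simplices (6): A, B, D, E, F, G
  1-simplices (15): AB, AD, AE, AF, AG, BD, BE, BF, BG, DE, DF, DG, EF, EG, FG
  2-simplices (10): ABF, ABG, ADE, ADG, AEF, BDE, BDF, BEG, DFG, EFG

Hence C_0 ≅ Z^6, C_1 ≅ Z^15, C_2 ≅ Z^10.

∂_1: C_1 → C_0 is given by ∂[p,q] = [q] − [p].
This gives a 6×15 integer matrix of rank 5; reducing to Smith normal form yields diagonal entries (1,1,1,1,1).

∂_2: C_2 → C_1 sends each 2-simplex [p,q,r] to [q,r] − [p,r] + [p,q]. For instance
  ∂DFG = FG − DG + DF,
  ∂ABG = BG − AG + AB.
The 15×10 boundary matrix has rank 10 and Smith normal form diag(1,1,1,1,1,1,1,1,1,2).

Reading off H_k = ker ∂_k / im ∂_{k+1}:

  H_0: rank C_0 − rank ∂_1 = 6 − 5 = 1, and the invariant factors of ∂_1 are all 1, so H_0 = Z.

H_0 = Z.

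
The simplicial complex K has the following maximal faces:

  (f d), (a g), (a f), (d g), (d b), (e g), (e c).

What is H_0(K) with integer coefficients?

H_0 = Z.

We work with the vertex ordering a < b < c < d < e < f < g. The simplices of K, each written with vertices in increasing order, are:

  0-simplices (7): a, b, c, d, e, f, g
  1-simplices (7): af, ag, bd, ce, df, dg, eg

giving chain groups C_0 ≅ Z^7, C_1 ≅ Z^7.

The boundary map ∂_1: C_1 → C_0 is given by ∂[p,q] = [q] − [p].
As a 7×7 matrix over Z this has rank 6, with invariant factors (1,1,1,1,1,1).

Computing H_k = (kernel of ∂_k) / (image of ∂_{k+1}):

  H_0: rank C_0 − rank ∂_1 = 7 − 6 = 1, and the invariant factors of ∂_1 are all 1, so H_0 ≅ Z.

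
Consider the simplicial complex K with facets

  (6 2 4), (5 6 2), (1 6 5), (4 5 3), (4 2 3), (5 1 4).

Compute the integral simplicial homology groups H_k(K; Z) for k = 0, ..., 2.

Order the vertices as 1 < 2 < 3 < 4 < 5 < 6. Listing each simplex with vertices in this order, K has dimension 2 with simplices:

  0-simplices (6): [1], [2], [3], [4], [5], [6]
  1-simplices (12): [1,4], [1,5], [1,6], [2,3], [2,4], [2,5], [2,6], [3,4], [3,5], [4,5], [4,6], [5,6]
  2-simplices (6): [1,4,5], [1,5,6], [2,3,4], [2,4,6], [2,5,6], [3,4,5]

giving chain groups C_0 ≅ Z^6, C_1 ≅ Z^12, C_2 ≅ Z^6.

The boundary map ∂_1: C_1 → C_0 is given by ∂[p,q] = [q] − [p]. For instance
  ∂[1,4] = [4] − [1].
As a 6×12 matrix over Z this has rank 5, with invariant factors (1,1,1,1,1).

∂_2: C_2 → C_1 acts by ∂[p,q,r] = [q,r] − [p,r] + [p,q]. For instance
  ∂[1,5,6] = [5,6] − [1,6] + [1,5],
  ∂[2,5,6] = [5,6] − [2,6] + [2,5].
The 12×6 boundary matrix has rank 6 and Smith normal form diag(1,1,1,1,1,1).

Computing H_k = (kernel of ∂_k) / (image of ∂_{k+1}):

  H_0: rank C_0 − rank ∂_1 = 6 − 5 = 1, and the invariant factors of ∂_1 are all 1, so H_0 ≅ Z.
  H_1: rank ker ∂_1 − rank ∂_2 = (12 − 5) − 6 = 1, and the invariant factors of ∂_2 are all 1, so H_1 ≅ Z.
  H_2: rank ker ∂_2 − rank ∂_3 = (6 − 6) − 0 = 0, and there is no ∂_3, so H_2 ≅ 0.

H_0 = Z,  H_1 = Z,  H_2 = 0.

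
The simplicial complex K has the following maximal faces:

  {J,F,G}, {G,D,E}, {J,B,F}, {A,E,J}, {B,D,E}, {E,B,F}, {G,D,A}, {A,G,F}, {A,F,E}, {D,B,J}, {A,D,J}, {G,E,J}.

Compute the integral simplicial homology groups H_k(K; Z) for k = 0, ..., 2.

Fix the vertex order A < B < D < E < F < G < J and write every simplex with vertices in increasing order. Then dim K = 2 and the simplices of K are:

  0-simplices (7): A, B, D, E, F, G, J
  1-simplices (18): AD, AE, AF, AG, AJ, BD, BE, BF, BJ, DE, DG, DJ, EF, EG, EJ, FG, FJ, GJ
  2-simplices (12): ADG, ADJ, AEF, AEJ, AFG, BDE, BDJ, BEF, BFJ, DEG, EGJ, FGJ

giving chain groups C_0 ≅ Z^7, C_1 ≅ Z^18, C_2 ≅ Z^12.

∂_1: C_1 → C_0 sends each edge [p,q] (with p < q) to q − p.
This gives a 7×18 integer matrix of rank 6; reducing to Smith normal form yields diagonal entries (1,1,1,1,1,1).

∂_2: C_2 → C_1 acts by ∂[p,q,r] = [q,r] − [p,r] + [p,q]. For instance
  ∂EGJ = GJ − EJ + EG,
  ∂ADJ = DJ − AJ + AD.
The resulting 18×12 matrix has rank 12, and its Smith normal form has invariant factors (1,1,1,1,1,1,1,1,1,1,1,2).

Computing H_k = (kernel of ∂_k) / (image of ∂_{k+1}):

  H_0: rank C_0 − rank ∂_1 = 7 − 6 = 1, and the invariant factors of ∂_1 are all 1, so H_0 ≅ Z.
  H_1: rank ker ∂_1 − rank ∂_2 = (18 − 6) − 12 = 0, and ∂_2 has invariant factor 2 > 1, so H_1 ≅ Z/2.
  H_2: rank ker ∂_2 − rank ∂_3 = (12 − 12) − 0 = 0, and there is no ∂_3, so H_2 ≅ 0.

H_0 ≅ Z,  H_1 ≅ Z/2,  H_2 = 0.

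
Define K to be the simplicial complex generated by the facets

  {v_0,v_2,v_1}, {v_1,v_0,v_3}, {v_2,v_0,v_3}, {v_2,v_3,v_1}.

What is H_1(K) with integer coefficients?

H_1 = 0.

Fix the vertex order v_0 < v_1 < v_2 < v_3 and write every simplex with vertices in increasing order. Then dim K = 2 and the simplices of K are:

  0-simplices (4): [v_0], [v_1], [v_2], [v_3]
  1-simplices (6): [v_0,v_1], [v_0,v_2], [v_0,v_3], [v_1,v_2], [v_1,v_3], [v_2,v_3]
  2-simplices (4): [v_0,v_1,v_2], [v_0,v_1,v_3], [v_0,v_2,v_3], [v_1,v_2,v_3]

Hence C_0 ≅ Z^4, C_1 ≅ Z^6, C_2 ≅ Z^4.

The boundary map ∂_1: C_1 → C_0 sends each edge [p,q] (with p < q) to q − p. For instance
  ∂[v_1,v_2] = [v_2] − [v_1].
As a 4×6 matrix over Z this has rank 3, with invariant factors (1,1,1).

Boundary ∂_2: C_2 → C_1 sends each 2-simplex [p,q,r] to [q,r] − [p,r] + [p,q]. For instance
  ∂[v_1,v_2,v_3] = [v_2,v_3] − [v_1,v_3] + [v_1,v_2],
  ∂[v_0,v_2,v_3] = [v_2,v_3] − [v_0,v_3] + [v_0,v_2].
The resulting 6×4 matrix has rank 3, and its Smith normal form has invariant factors (1,1,1).

From H_k ≅ ker(∂_k) / im(∂_{k+1}) we obtain:

  H_1: rank ker ∂_1 − rank ∂_2 = (6 − 3) − 3 = 0, and the invariant factors of ∂_2 are all 1, so H_1 = 0.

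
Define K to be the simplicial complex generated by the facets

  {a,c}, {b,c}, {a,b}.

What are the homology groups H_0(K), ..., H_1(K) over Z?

Take the total order a < b < c on the vertex set. Then K (dimension 1) consists of the simplices:

  0-simplices (3): a, b, c
  1-simplices (3): ab, ac, bc

Hence C_0 ≅ Z^3, C_1 ≅ Z^3.

The boundary map ∂_1: C_1 → C_0 sends each edge [p,q] (with p < q) to q − p.
The 3×3 boundary matrix has rank 2 and Smith normal form diag(1,1).

Reading off H_k = ker ∂_k / im ∂_{k+1}:

  H_0: rank C_0 − rank ∂_1 = 3 − 2 = 1, and the invariant factors of ∂_1 are all 1, so H_0 = Z.
  H_1: rank ker ∂_1 − rank ∂_2 = (3 − 2) − 0 = 1, and there is no ∂_2, so H_1 = Z.

As a check, the Euler characteristic is 3 − 3 = 0, which agrees with 1 − 1 = 0.

H_0 ≅ Z,  H_1 ≅ Z.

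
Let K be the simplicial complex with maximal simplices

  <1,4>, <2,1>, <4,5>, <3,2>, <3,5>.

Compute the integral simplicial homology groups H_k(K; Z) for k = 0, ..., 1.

H_0 = Z,  H_1 = Z.

Order the vertices as 1 < 2 < 3 < 4 < 5. Listing each simplex with vertices in this order, K has dimension 1 with simplices:

  0-simplices (5): [1], [2], [3], [4], [5]
  1-simplices (5): [1,2], [1,4], [2,3], [3,5], [4,5]

so the chain groups are C_0 ≅ Z^5, C_1 ≅ Z^5.

The boundary map ∂_1: C_1 → C_0 is given by ∂[p,q] = [q] − [p]. For instance
  ∂[1,2] = [2] − [1].
This gives a 5×5 integer matrix of rank 4; reducing to Smith normal form yields diagonal entries (1,1,1,1).

Computing H_k = (kernel of ∂_k) / (image of ∂_{k+1}):

  H_0: rank C_0 − rank ∂_1 = 5 − 4 = 1, and the invariant factors of ∂_1 are all 1, so H_0 = Z.
  H_1: rank ker ∂_1 − rank ∂_2 = (5 − 4) − 0 = 1, and there is no ∂_2, so H_1 = Z.

As a check, the Euler characteristic is 5 − 5 = 0, which agrees with 1 − 1 = 0.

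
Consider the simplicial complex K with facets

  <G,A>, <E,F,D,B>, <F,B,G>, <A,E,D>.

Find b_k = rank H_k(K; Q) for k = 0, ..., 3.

b_0 = 1, b_1 = 1, b_2 = 0, b_3 = 0.

Take the total order A < B < D < E < F < G on the vertex set. Then K (dimension 3) consists of the simplices:

  0-simplices (6): A, B, D, E, F, G
  1-simplices (11): AD, AE, AG, BD, BE, BF, BG, DE, DF, EF, FG
  2-simplices (6): ADE, BDE, BDF, BEF, BFG, DEF
  3-simplices (1): BDEF

giving chain groups C_0 ≅ Z^6, C_1 ≅ Z^11, C_2 ≅ Z^6, C_3 ≅ Z^1.

The boundary map ∂_1: C_1 → C_0 sends each edge [p,q] (with p < q) to q − p. For instance
  ∂FG = G − F.
The resulting 6×11 matrix has rank 5, and its Smith normal form has invariant factors (1,1,1,1,1).

∂_2: C_2 → C_1 acts by ∂[p,q,r] = [q,r] − [p,r] + [p,q]. For instance
  ∂BEF = EF − BF + BE,
  ∂BDE = DE − BE + BD.
This gives a 11×6 integer matrix of rank 5; reducing to Smith normal form yields diagonal entries (1,1,1,1,1).

∂_3: C_3 → C_2 sends each 3-simplex σ to the alternating sum Σ_i (−1)^i (σ with its i-th vertex removed). For instance
  ∂BDEF = DEF − BEF + BDF − BDE.
The resulting 6×1 matrix has rank 1, and its Smith normal form has invariant factors (1).

Computing H_k = (kernel of ∂_k) / (image of ∂_{k+1}):

  H_0: rank C_0 − rank ∂_1 = 6 − 5 = 1, and the invariant factors of ∂_1 are all 1, so H_0 = Z.
  H_1: rank ker ∂_1 − rank ∂_2 = (11 − 5) − 5 = 1, and the invariant factors of ∂_2 are all 1, so H_1 = Z.
  H_2: rank ker ∂_2 − rank ∂_3 = (6 − 5) − 1 = 0, and the invariant factors of ∂_3 are all 1, so H_2 = 0.
  H_3: rank ker ∂_3 − rank ∂_4 = (1 − 1) − 0 = 0, and there is no ∂_4, so H_3 = 0.

As a check, the Euler characteristic is 6 − 11 + 6 − 1 = 0, which agrees with 1 − 1 + 0 − 0 = 0.

Hence the Betti numbers are b_0 = 1, b_1 = 1, b_2 = 0, b_3 = 0.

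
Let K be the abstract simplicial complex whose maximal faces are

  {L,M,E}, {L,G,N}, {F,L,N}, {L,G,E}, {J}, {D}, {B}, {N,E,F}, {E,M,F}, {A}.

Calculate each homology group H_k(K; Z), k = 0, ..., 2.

H_0 ≅ Z^5,  H_1 ≅ Z,  H_2 = 0.

We work with the vertex ordering A < B < D < E < F < G < J < L < M < N. The simplices of K, each written with vertices in increasing order, are:

  0-simplices (10): A, B, D, E, F, G, J, L, M, N
  1-simplices (12): EF, EG, EL, EM, EN, FL, FM, FN, GL, GN, LM, LN
  2-simplices (6): EFM, EFN, EGL, ELM, FLN, GLN

giving chain groups C_0 ≅ Z^10, C_1 ≅ Z^12, C_2 ≅ Z^6.

∂_1: C_1 → C_0 maps an edge to its endpoints' difference, ∂[p,q] = q − p.
The resulting 10×12 matrix has rank 5, and its Smith normal form has invariant factors (1,1,1,1,1).

Boundary ∂_2: C_2 → C_1 sends each 2-simplex [p,q,r] to [q,r] − [p,r] + [p,q]. For instance
  ∂EGL = GL − EL + EG,
  ∂ELM = LM − EM + EL.
The 12×6 boundary matrix has rank 6 and Smith normal form diag(1,1,1,1,1,1).

Reading off H_k = ker ∂_k / im ∂_{k+1}:

  H_0: rank C_0 − rank ∂_1 = 10 − 5 = 5, and the invariant factors of ∂_1 are all 1, so H_0 = Z^5.
  H_1: rank ker ∂_1 − rank ∂_2 = (12 − 5) − 6 = 1, and the invariant factors of ∂_2 are all 1, so H_1 = Z.
  H_2: rank ker ∂_2 − rank ∂_3 = (6 − 6) − 0 = 0, and there is no ∂_3, so H_2 = 0.

(K is a triangulation of the disjoint union of the cylinder S^1 x I and a set of 4 points.)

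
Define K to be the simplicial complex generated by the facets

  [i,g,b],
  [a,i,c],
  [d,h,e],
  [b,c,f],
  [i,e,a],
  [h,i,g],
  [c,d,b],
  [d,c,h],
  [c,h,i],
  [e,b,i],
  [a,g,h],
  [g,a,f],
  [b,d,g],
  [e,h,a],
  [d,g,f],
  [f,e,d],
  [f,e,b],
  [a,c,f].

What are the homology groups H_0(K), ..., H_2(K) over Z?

H_0 ≅ Z,  H_1 ≅ Z × Z/2,  H_2 = 0.

We work with the vertex ordering a < b < c < d < e < f < g < h < i. The simplices of K, each written with vertices in increasing order, are:

  0-simplices (9): a, b, c, d, e, f, g, h, i
  1-simplices (27): ac, ae, af, ag, ah, ai, bc, bd, be, bf, bg, bi, cd, cf, ch, ci, de, df, dg, dh, ef, eh, ei, fg, gh, gi, hi
  2-simplices (18): acf, aci, aeh, aei, afg, agh, bcd, bcf, bdg, bef, bei, bgi, cdh, chi, def, deh, dfg, ghi

so the chain groups are C_0 ≅ Z^9, C_1 ≅ Z^27, C_2 ≅ Z^18.

Boundary ∂_1: C_1 → C_0 is given by ∂[p,q] = [q] − [p].
As a 9×27 matrix over Z this has rank 8, with invariant factors (1,1,1,1,1,1,1,1).

∂_2: C_2 → C_1 sends each 2-simplex [p,q,r] to [q,r] − [p,r] + [p,q]. For instance
  ∂aeh = eh − ah + ae,
  ∂agh = gh − ah + ag.
As a 27×18 matrix over Z this has rank 18, with invariant factors (1,1,1,1,1,1,1,1,1,1,1,1,1,1,1,1,1,2).

From H_k ≅ ker(∂_k) / im(∂_{k+1}) we obtain:

  H_0: rank C_0 − rank ∂_1 = 9 − 8 = 1, and the invariant factors of ∂_1 are all 1, so H_0 ≅ Z.
  H_1: rank ker ∂_1 − rank ∂_2 = (27 − 8) − 18 = 1, and ∂_2 has invariant factor 2 > 1, so H_1 ≅ Z × Z/2.
  H_2: rank ker ∂_2 − rank ∂_3 = (18 − 18) − 0 = 0, and there is no ∂_3, so H_2 ≅ 0.

As a check, the Euler characteristic is 9 − 27 + 18 = 0, which agrees with 1 − 1 + 0 = 0.
(K is a triangulation of the Klein bottle.)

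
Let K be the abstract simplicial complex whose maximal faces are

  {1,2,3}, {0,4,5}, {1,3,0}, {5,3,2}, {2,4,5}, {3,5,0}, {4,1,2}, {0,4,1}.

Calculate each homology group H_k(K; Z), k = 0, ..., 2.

We work with the vertex ordering 0 < 1 < 2 < 3 < 4 < 5. The simplices of K, each written with vertices in increasing order, are:

  0-simplices (6): [0], [1], [2], [3], [4], [5]
  1-simplices (12): [0,1], [0,3], [0,4], [0,5], [1,2], [1,3], [1,4], [2,3], [2,4], [2,5], [3,5], [4,5]
  2-simplices (8): [0,1,3], [0,1,4], [0,3,5], [0,4,5], [1,2,3], [1,2,4], [2,3,5], [2,4,5]

giving chain groups C_0 ≅ Z^6, C_1 ≅ Z^12, C_2 ≅ Z^8.

∂_1: C_1 → C_0 sends each edge [p,q] (with p < q) to q − p. For instance
  ∂[0,4] = [4] − [0].
The 6×12 boundary matrix has rank 5 and Smith normal form diag(1,1,1,1,1).

Boundary ∂_2: C_2 → C_1 maps a triangle to the signed sum of its edges. For instance
  ∂[2,4,5] = [4,5] − [2,5] + [2,4],
  ∂[0,4,5] = [4,5] − [0,5] + [0,4].
The 12×8 boundary matrix has rank 7 and Smith normal form diag(1,1,1,1,1,1,1).

Computing H_k = (kernel of ∂_k) / (image of ∂_{k+1}):

  H_0: rank C_0 − rank ∂_1 = 6 − 5 = 1, and the invariant factors of ∂_1 are all 1, so H_0 ≅ Z.
  H_1: rank ker ∂_1 − rank ∂_2 = (12 − 5) − 7 = 0, and the invariant factors of ∂_2 are all 1, so H_1 ≅ 0.
  H_2: rank ker ∂_2 − rank ∂_3 = (8 − 7) − 0 = 1, and there is no ∂_3, so H_2 ≅ Z.

As a check, the Euler characteristic is 6 − 12 + 8 = 2, which agrees with 1 − 0 + 1 = 2.

H_0 = Z,  H_1 = 0,  H_2 = Z.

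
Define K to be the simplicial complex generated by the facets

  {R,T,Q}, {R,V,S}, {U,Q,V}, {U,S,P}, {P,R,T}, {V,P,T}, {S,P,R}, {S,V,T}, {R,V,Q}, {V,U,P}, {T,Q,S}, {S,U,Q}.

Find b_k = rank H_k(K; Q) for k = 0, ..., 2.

Fix the vertex order P < Q < R < S < T < U < V and write every simplex with vertices in increasing order. Then dim K = 2 and the simplices of K are:

  0-simplices (7): P, Q, R, S, T, U, V
  1-simplices (18): PR, PS, PT, PU, PV, QR, QS, QT, QU, QV, RS, RT, RV, ST, SU, SV, TV, UV
  2-simplices (12): PRS, PRT, PSU, PTV, PUV, QRT, QRV, QST, QSU, QUV, RSV, STV

Hence C_0 ≅ Z^7, C_1 ≅ Z^18, C_2 ≅ Z^12.

∂_1: C_1 → C_0 sends each edge [p,q] (with p < q) to q − p. For instance
  ∂RV = V − R.
As a 7×18 matrix over Z this has rank 6, with invariant factors (1,1,1,1,1,1).

∂_2: C_2 → C_1 sends each 2-simplex [p,q,r] to [q,r] − [p,r] + [p,q]. For instance
  ∂QSU = SU − QU + QS,
  ∂PSU = SU − PU + PS.
This gives a 18×12 integer matrix of rank 12; reducing to Smith normal form yields diagonal entries (1,1,1,1,1,1,1,1,1,1,1,2).

Computing H_k = (kernel of ∂_k) / (image of ∂_{k+1}):

  H_0: rank C_0 − rank ∂_1 = 7 − 6 = 1, and the invariant factors of ∂_1 are all 1, so H_0 ≅ Z.
  H_1: rank ker ∂_1 − rank ∂_2 = (18 − 6) − 12 = 0, and ∂_2 has invariant factor 2 > 1, so H_1 ≅ Z/2.
  H_2: rank ker ∂_2 − rank ∂_3 = (12 − 12) − 0 = 0, and there is no ∂_3, so H_2 ≅ 0.

As a check, the Euler characteristic is 7 − 18 + 12 = 1, which agrees with 1 − 0 + 0 = 1.

Hence the Betti numbers are b_0 = 1, b_1 = 0, b_2 = 0.

b_0 = 1, b_1 = 0, b_2 = 0.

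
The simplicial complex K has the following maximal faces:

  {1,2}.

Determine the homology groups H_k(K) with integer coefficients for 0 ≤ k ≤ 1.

H_0 ≅ Z,  H_1 = 0.

Fix the vertex order 1 < 2 and write every simplex with vertices in increasing order. Then dim K = 1 and the simplices of K are:

  0-simplices (2): [1], [2]
  1-simplices (1): [1,2]

so the chain groups are C_0 ≅ Z^2, C_1 ≅ Z^1.

Boundary ∂_1: C_1 → C_0 sends each edge [p,q] (with p < q) to q − p. For instance
  ∂[1,2] = [2] − [1].
The 2×1 boundary matrix has rank 1 and Smith normal form diag(1).

Reading off H_k = ker ∂_k / im ∂_{k+1}:

  H_0: rank C_0 − rank ∂_1 = 2 − 1 = 1, and the invariant factors of ∂_1 are all 1, so H_0 ≅ Z.
  H_1: rank ker ∂_1 − rank ∂_2 = (1 − 1) − 0 = 0, and there is no ∂_2, so H_1 ≅ 0.

As a check, the Euler characteristic is 2 − 1 = 1, which agrees with 1 − 0 = 1.
(K is a triangulation of the 1-simplex.)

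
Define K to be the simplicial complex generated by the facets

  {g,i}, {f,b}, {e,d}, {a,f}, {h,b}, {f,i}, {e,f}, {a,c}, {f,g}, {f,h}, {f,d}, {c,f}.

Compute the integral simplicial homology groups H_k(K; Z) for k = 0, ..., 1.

Fix the vertex order a < b < c < d < e < f < g < h < i and write every simplex with vertices in increasing order. Then dim K = 1 and the simplices of K are:

  0-simplices (9): a, b, c, d, e, f, g, h, i
  1-simplices (12): ac, af, bf, bh, cf, de, df, ef, fg, fh, fi, gi

Hence C_0 ≅ Z^9, C_1 ≅ Z^12.

∂_1: C_1 → C_0 is given by ∂[p,q] = [q] − [p].
This gives a 9×12 integer matrix of rank 8; reducing to Smith normal form yields diagonal entries (1,1,1,1,1,1,1,1).

Reading off H_k = ker ∂_k / im ∂_{k+1}:

  H_0: rank C_0 − rank ∂_1 = 9 − 8 = 1, and the invariant factors of ∂_1 are all 1, so H_0 = Z.
  H_1: rank ker ∂_1 − rank ∂_2 = (12 − 8) − 0 = 4, and there is no ∂_2, so H_1 = Z^4.

As a check, the Euler characteristic is 9 − 12 = -3, which agrees with 1 − 4 = -3.

H_0 ≅ Z,  H_1 ≅ Z^4.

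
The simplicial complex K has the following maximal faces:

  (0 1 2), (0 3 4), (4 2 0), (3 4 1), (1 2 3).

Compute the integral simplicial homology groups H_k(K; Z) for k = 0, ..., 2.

Fix the vertex order 0 < 1 < 2 < 3 < 4 and write every simplex with vertices in increasing order. Then dim K = 2 and the simplices of K are:

  0-simplices (5): [0], [1], [2], [3], [4]
  1-simplices (10): [0,1], [0,2], [0,3], [0,4], [1,2], [1,3], [1,4], [2,3], [2,4], [3,4]
  2-simplices (5): [0,1,2], [0,2,4], [0,3,4], [1,2,3], [1,3,4]

giving chain groups C_0 ≅ Z^5, C_1 ≅ Z^10, C_2 ≅ Z^5.

Boundary ∂_1: C_1 → C_0 maps an edge to its endpoints' difference, ∂[p,q] = q − p.
The 5×10 boundary matrix has rank 4 and Smith normal form diag(1,1,1,1).

The boundary map ∂_2: C_2 → C_1 maps a triangle to the signed sum of its edges. For instance
  ∂[0,1,2] = [1,2] − [0,2] + [0,1],
  ∂[0,2,4] = [2,4] − [0,4] + [0,2].
As a 10×5 matrix over Z this has rank 5, with invariant factors (1,1,1,1,1).

From H_k ≅ ker(∂_k) / im(∂_{k+1}) we obtain:

  H_0: rank C_0 − rank ∂_1 = 5 − 4 = 1, and the invariant factors of ∂_1 are all 1, so H_0 ≅ Z.
  H_1: rank ker ∂_1 − rank ∂_2 = (10 − 4) − 5 = 1, and the invariant factors of ∂_2 are all 1, so H_1 ≅ Z.
  H_2: rank ker ∂_2 − rank ∂_3 = (5 − 5) − 0 = 0, and there is no ∂_3, so H_2 ≅ 0.

As a check, the Euler characteristic is 5 − 10 + 5 = 0, which agrees with 1 − 1 + 0 = 0.
(K is a triangulation of the Möbius band.)

H_0 ≅ Z,  H_1 ≅ Z,  H_2 = 0.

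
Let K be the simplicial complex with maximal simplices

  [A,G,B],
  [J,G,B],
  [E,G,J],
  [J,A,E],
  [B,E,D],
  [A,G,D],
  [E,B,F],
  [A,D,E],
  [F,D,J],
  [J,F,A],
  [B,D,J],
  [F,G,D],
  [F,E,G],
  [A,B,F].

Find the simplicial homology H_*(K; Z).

Order the vertices as A < B < D < E < F < G < J. Listing each simplex with vertices in this order, K has dimension 2 with simplices:

  0-simplices (7): A, B, D, E, F, G, J
  1-simplices (21): AB, AD, AE, AF, AG, AJ, BD, BE, BF, BG, BJ, DE, DF, DG, DJ, EF, EG, EJ, FG, FJ, GJ
  2-simplices (14): ABF, ABG, ADE, ADG, AEJ, AFJ, BDE, BDJ, BEF, BGJ, DFG, DFJ, EFG, EGJ

so the chain groups are C_0 ≅ Z^7, C_1 ≅ Z^21, C_2 ≅ Z^14.

Boundary ∂_1: C_1 → C_0 sends each edge [p,q] (with p < q) to q − p. For instance
  ∂EG = G − E.
The 7×21 boundary matrix has rank 6 and Smith normal form diag(1,1,1,1,1,1).

∂_2: C_2 → C_1 acts by ∂[p,q,r] = [q,r] − [p,r] + [p,q]. For instance
  ∂EGJ = GJ − EJ + EG,
  ∂ADG = DG − AG + AD.
The resulting 21×14 matrix has rank 13, and its Smith normal form has invariant factors (1,1,1,1,1,1,1,1,1,1,1,1,1).

Reading off H_k = ker ∂_k / im ∂_{k+1}:

  H_0: rank C_0 − rank ∂_1 = 7 − 6 = 1, and the invariant factors of ∂_1 are all 1, so H_0 ≅ Z.
  H_1: rank ker ∂_1 − rank ∂_2 = (21 − 6) − 13 = 2, and the invariant factors of ∂_2 are all 1, so H_1 ≅ Z^2.
  H_2: rank ker ∂_2 − rank ∂_3 = (14 − 13) − 0 = 1, and there is no ∂_3, so H_2 ≅ Z.

H_0 ≅ Z,  H_1 ≅ Z^2,  H_2 ≅ Z.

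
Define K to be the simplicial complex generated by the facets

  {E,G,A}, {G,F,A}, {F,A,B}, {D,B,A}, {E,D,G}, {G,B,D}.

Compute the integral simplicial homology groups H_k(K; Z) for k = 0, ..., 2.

We work with the vertex ordering A < B < D < E < F < G. The simplices of K, each written with vertices in increasing order, are:

  0-simplices (6): A, B, D, E, F, G
  1-simplices (12): AB, AD, AE, AF, AG, BD, BF, BG, DE, DG, EG, FG
  2-simplices (6): ABD, ABF, AEG, AFG, BDG, DEG

so the chain groups are C_0 ≅ Z^6, C_1 ≅ Z^12, C_2 ≅ Z^6.

Boundary ∂_1: C_1 → C_0 maps an edge to its endpoints' difference, ∂[p,q] = q − p. For instance
  ∂BD = D − B.
The resulting 6×12 matrix has rank 5, and its Smith normal form has invariant factors (1,1,1,1,1).

The boundary map ∂_2: C_2 → C_1 acts by ∂[p,q,r] = [q,r] − [p,r] + [p,q]. For instance
  ∂DEG = EG − DG + DE,
  ∂BDG = DG − BG + BD.
The resulting 12×6 matrix has rank 6, and its Smith normal form has invariant factors (1,1,1,1,1,1).

From H_k ≅ ker(∂_k) / im(∂_{k+1}) we obtain:

  H_0: rank C_0 − rank ∂_1 = 6 − 5 = 1, and the invariant factors of ∂_1 are all 1, so H_0 = Z.
  H_1: rank ker ∂_1 − rank ∂_2 = (12 − 5) − 6 = 1, and the invariant factors of ∂_2 are all 1, so H_1 = Z.
  H_2: rank ker ∂_2 − rank ∂_3 = (6 − 6) − 0 = 0, and there is no ∂_3, so H_2 = 0.

H_0 ≅ Z,  H_1 ≅ Z,  H_2 = 0.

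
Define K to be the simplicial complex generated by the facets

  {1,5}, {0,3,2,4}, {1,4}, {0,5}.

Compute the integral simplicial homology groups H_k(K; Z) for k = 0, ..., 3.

H_0 ≅ Z,  H_1 ≅ Z,  H_2 = 0,  H_3 = 0.

Take the total order 0 < 1 < 2 < 3 < 4 < 5 on the vertex set. Then K (dimension 3) consists of the simplices:

  0-simplices (6): [0], [1], [2], [3], [4], [5]
  1-simplices (9): [0,2], [0,3], [0,4], [0,5], [1,4], [1,5], [2,3], [2,4], [3,4]
  2-simplices (4): [0,2,3], [0,2,4], [0,3,4], [2,3,4]
  3-simplices (1): [0,2,3,4]

Hence C_0 ≅ Z^6, C_1 ≅ Z^9, C_2 ≅ Z^4, C_3 ≅ Z^1.

∂_1: C_1 → C_0 sends each edge [p,q] (with p < q) to q − p.
The 6×9 boundary matrix has rank 5 and Smith normal form diag(1,1,1,1,1).

∂_2: C_2 → C_1 sends each 2-simplex [p,q,r] to [q,r] − [p,r] + [p,q]. For instance
  ∂[0,2,3] = [2,3] − [0,3] + [0,2],
  ∂[0,2,4] = [2,4] − [0,4] + [0,2].
The 9×4 boundary matrix has rank 3 and Smith normal form diag(1,1,1).

Boundary ∂_3: C_3 → C_2 sends each 3-simplex σ to the alternating sum Σ_i (−1)^i (σ with its i-th vertex removed). For instance
  ∂[0,2,3,4] = [2,3,4] − [0,3,4] + [0,2,4] − [0,2,3].
The resulting 4×1 matrix has rank 1, and its Smith normal form has invariant factors (1).

Now H_k = ker ∂_k / im ∂_{k+1}, so:

  H_0: rank C_0 − rank ∂_1 = 6 − 5 = 1, and the invariant factors of ∂_1 are all 1, so H_0 = Z.
  H_1: rank ker ∂_1 − rank ∂_2 = (9 − 5) − 3 = 1, and the invariant factors of ∂_2 are all 1, so H_1 = Z.
  H_2: rank ker ∂_2 − rank ∂_3 = (4 − 3) − 1 = 0, and the invariant factors of ∂_3 are all 1, so H_2 = 0.
  H_3: rank ker ∂_3 − rank ∂_4 = (1 − 1) − 0 = 0, and there is no ∂_4, so H_3 = 0.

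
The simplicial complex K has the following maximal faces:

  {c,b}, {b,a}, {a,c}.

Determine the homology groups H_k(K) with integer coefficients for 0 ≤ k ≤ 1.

H_0 = Z,  H_1 = Z.

We work with the vertex ordering a < b < c. The simplices of K, each written with vertices in increasing order, are:

  0-simplices (3): a, b, c
  1-simplices (3): ab, ac, bc

Hence C_0 ≅ Z^3, C_1 ≅ Z^3.

The boundary map ∂_1: C_1 → C_0 is given by ∂[p,q] = [q] − [p].
As a 3×3 matrix over Z this has rank 2, with invariant factors (1,1).

Now H_k = ker ∂_k / im ∂_{k+1}, so:

  H_0: rank C_0 − rank ∂_1 = 3 − 2 = 1, and the invariant factors of ∂_1 are all 1, so H_0 ≅ Z.
  H_1: rank ker ∂_1 − rank ∂_2 = (3 − 2) − 0 = 1, and there is no ∂_2, so H_1 ≅ Z.

As a check, the Euler characteristic is 3 − 3 = 0, which agrees with 1 − 1 = 0.
(K is a triangulation of the circle S^1.)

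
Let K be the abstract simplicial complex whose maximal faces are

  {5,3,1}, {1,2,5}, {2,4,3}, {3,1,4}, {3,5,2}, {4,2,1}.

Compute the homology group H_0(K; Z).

H_0 ≅ Z.

We work with the vertex ordering 1 < 2 < 3 < 4 < 5. The simplices of K, each written with vertices in increasing order, are:

  0-simplices (5): [1], [2], [3], [4], [5]
  1-simplices (9): [1,2], [1,3], [1,4], [1,5], [2,3], [2,4], [2,5], [3,4], [3,5]
  2-simplices (6): [1,2,4], [1,2,5], [1,3,4], [1,3,5], [2,3,4], [2,3,5]

giving chain groups C_0 ≅ Z^5, C_1 ≅ Z^9, C_2 ≅ Z^6.

∂_1: C_1 → C_0 is given by ∂[p,q] = [q] − [p]. For instance
  ∂[3,5] = [5] − [3].
This gives a 5×9 integer matrix of rank 4; reducing to Smith normal form yields diagonal entries (1,1,1,1).

Boundary ∂_2: C_2 → C_1 acts by ∂[p,q,r] = [q,r] − [p,r] + [p,q]. For instance
  ∂[1,3,4] = [3,4] − [1,4] + [1,3],
  ∂[1,2,4] = [2,4] − [1,4] + [1,2].
This gives a 9×6 integer matrix of rank 5; reducing to Smith normal form yields diagonal entries (1,1,1,1,1).

Reading off H_k = ker ∂_k / im ∂_{k+1}:

  H_0: rank C_0 − rank ∂_1 = 5 − 4 = 1, and the invariant factors of ∂_1 are all 1, so H_0 = Z.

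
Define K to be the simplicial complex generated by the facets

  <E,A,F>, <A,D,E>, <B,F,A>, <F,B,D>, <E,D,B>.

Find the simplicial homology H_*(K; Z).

We work with the vertex ordering A < B < D < E < F. The simplices of K, each written with vertices in increasing order, are:

  0-simplices (5): A, B, D, E, F
  1-simplices (10): AB, AD, AE, AF, BD, BE, BF, DE, DF, EF
  2-simplices (5): ABF, ADE, AEF, BDE, BDF

Hence C_0 ≅ Z^5, C_1 ≅ Z^10, C_2 ≅ Z^5.

The boundary map ∂_1: C_1 → C_0 maps an edge to its endpoints' difference, ∂[p,q] = q − p.
The 5×10 boundary matrix has rank 4 and Smith normal form diag(1,1,1,1).

Boundary ∂_2: C_2 → C_1 sends each 2-simplex [p,q,r] to [q,r] − [p,r] + [p,q]. For instance
  ∂BDF = DF − BF + BD,
  ∂AEF = EF − AF + AE.
The 10×5 boundary matrix has rank 5 and Smith normal form diag(1,1,1,1,1).

Computing H_k = (kernel of ∂_k) / (image of ∂_{k+1}):

  H_0: rank C_0 − rank ∂_1 = 5 − 4 = 1, and the invariant factors of ∂_1 are all 1, so H_0 ≅ Z.
  H_1: rank ker ∂_1 − rank ∂_2 = (10 − 4) − 5 = 1, and the invariant factors of ∂_2 are all 1, so H_1 ≅ Z.
  H_2: rank ker ∂_2 − rank ∂_3 = (5 − 5) − 0 = 0, and there is no ∂_3, so H_2 ≅ 0.

H_0 = Z,  H_1 = Z,  H_2 = 0.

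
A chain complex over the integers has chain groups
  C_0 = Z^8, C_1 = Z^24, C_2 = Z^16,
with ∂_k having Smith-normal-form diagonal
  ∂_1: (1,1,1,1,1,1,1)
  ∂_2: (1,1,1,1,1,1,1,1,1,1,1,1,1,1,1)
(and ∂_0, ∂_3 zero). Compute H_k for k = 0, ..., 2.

H_0 ≅ Z,  H_1 ≅ Z^2,  H_2 ≅ Z.

H_0: b_0 = 8 − 0 − 7 = 1; torsion from ∂_1 factors > 1: none. So H_0 ≅ Z.
H_1: b_1 = 24 − 7 − 15 = 2; torsion from ∂_2 factors > 1: none. So H_1 ≅ Z^2.
H_2: b_2 = 16 − 15 − 0 = 1; torsion from ∂_3 factors > 1: none. So H_2 ≅ Z.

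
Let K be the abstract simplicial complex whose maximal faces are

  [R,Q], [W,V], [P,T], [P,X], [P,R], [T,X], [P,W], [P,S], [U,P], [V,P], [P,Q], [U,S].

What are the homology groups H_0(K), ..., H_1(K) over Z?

K has 9 vertices, 12 edges.
rank ∂_0 = 0, rank ∂_1 = 8 ⇒ b_0 = 9 − 0 − 8 = 1; all invariant factors of ∂_1 are 1 so no torsion. So H_0 ≅ Z.
rank ∂_1 = 8, rank ∂_2 = 0 ⇒ b_1 = 12 − 8 − 0 = 4. So H_1 ≅ Z^4.

H_0 = Z,  H_1 = Z^4.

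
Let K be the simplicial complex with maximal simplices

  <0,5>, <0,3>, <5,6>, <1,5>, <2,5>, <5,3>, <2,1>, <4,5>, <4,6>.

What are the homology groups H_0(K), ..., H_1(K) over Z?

Fix the vertex order 0 < 1 < 2 < 3 < 4 < 5 < 6 and write every simplex with vertices in increasing order. Then dim K = 1 and the simplices of K are:

  0-simplices (7): [0], [1], [2], [3], [4], [5], [6]
  1-simplices (9): [0,3], [0,5], [1,2], [1,5], [2,5], [3,5], [4,5], [4,6], [5,6]

Hence C_0 ≅ Z^7, C_1 ≅ Z^9.

∂_1: C_1 → C_0 is given by ∂[p,q] = [q] − [p]. For instance
  ∂[0,3] = [3] − [0].
This gives a 7×9 integer matrix of rank 6; reducing to Smith normal form yields diagonal entries (1,1,1,1,1,1).

Computing H_k = (kernel of ∂_k) / (image of ∂_{k+1}):

  H_0: rank C_0 − rank ∂_1 = 7 − 6 = 1, and the invariant factors of ∂_1 are all 1, so H_0 = Z.
  H_1: rank ker ∂_1 − rank ∂_2 = (9 − 6) − 0 = 3, and there is no ∂_2, so H_1 = Z^3.

As a check, the Euler characteristic is 7 − 9 = -2, which agrees with 1 − 3 = -2.

H_0 ≅ Z,  H_1 ≅ Z^3.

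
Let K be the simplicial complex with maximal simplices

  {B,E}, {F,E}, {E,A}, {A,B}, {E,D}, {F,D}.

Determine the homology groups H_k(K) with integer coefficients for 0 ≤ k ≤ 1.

H_0 = Z,  H_1 = Z^2.

Order the vertices as A < B < D < E < F. Listing each simplex with vertices in this order, K has dimension 1 with simplices:

  0-simplices (5): A, B, D, E, F
  1-simplices (6): AB, AE, BE, DE, DF, EF

giving chain groups C_0 ≅ Z^5, C_1 ≅ Z^6.

Boundary ∂_1: C_1 → C_0 maps an edge to its endpoints' difference, ∂[p,q] = q − p. For instance
  ∂BE = E − B.
As a 5×6 matrix over Z this has rank 4, with invariant factors (1,1,1,1).

Computing H_k = (kernel of ∂_k) / (image of ∂_{k+1}):

  H_0: rank C_0 − rank ∂_1 = 5 − 4 = 1, and the invariant factors of ∂_1 are all 1, so H_0 = Z.
  H_1: rank ker ∂_1 − rank ∂_2 = (6 − 4) − 0 = 2, and there is no ∂_2, so H_1 = Z^2.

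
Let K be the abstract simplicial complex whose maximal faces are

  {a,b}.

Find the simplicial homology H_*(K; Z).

H_0 = Z,  H_1 = 0.

Take the total order a < b on the vertex set. Then K (dimension 1) consists of the simplices:

  0-simplices (2): a, b
  1-simplices (1): ab

so the chain groups are C_0 ≅ Z^2, C_1 ≅ Z^1.

∂_1: C_1 → C_0 sends each edge [p,q] (with p < q) to q − p. For instance
  ∂ab = b − a.
The 2×1 boundary matrix has rank 1 and Smith normal form diag(1).

Reading off H_k = ker ∂_k / im ∂_{k+1}:

  H_0: rank C_0 − rank ∂_1 = 2 − 1 = 1, and the invariant factors of ∂_1 are all 1, so H_0 = Z.
  H_1: rank ker ∂_1 − rank ∂_2 = (1 − 1) − 0 = 0, and there is no ∂_2, so H_1 = 0.

As a check, the Euler characteristic is 2 − 1 = 1, which agrees with 1 − 0 = 1.
(K is a triangulation of the 1-simplex.)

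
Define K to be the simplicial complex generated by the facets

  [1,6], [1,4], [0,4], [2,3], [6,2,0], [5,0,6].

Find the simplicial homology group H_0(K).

Take the total order 0 < 1 < 2 < 3 < 4 < 5 < 6 on the vertex set. Then K (dimension 2) consists of the simplices:

  0-simplices (7): [0], [1], [2], [3], [4], [5], [6]
  1-simplices (9): [0,2], [0,4], [0,5], [0,6], [1,4], [1,6], [2,3], [2,6], [5,6]
  2-simplices (2): [0,2,6], [0,5,6]

so the chain groups are C_0 ≅ Z^7, C_1 ≅ Z^9, C_2 ≅ Z^2.

The boundary map ∂_1: C_1 → C_0 sends each edge [p,q] (with p < q) to q − p. For instance
  ∂[2,3] = [3] − [2].
As a 7×9 matrix over Z this has rank 6, with invariant factors (1,1,1,1,1,1).

The boundary map ∂_2: C_2 → C_1 sends each 2-simplex [p,q,r] to [q,r] − [p,r] + [p,q]. For instance
  ∂[0,5,6] = [5,6] − [0,6] + [0,5],
  ∂[0,2,6] = [2,6] − [0,6] + [0,2].
As a 9×2 matrix over Z this has rank 2, with invariant factors (1,1).

From H_k ≅ ker(∂_k) / im(∂_{k+1}) we obtain:

  H_0: rank C_0 − rank ∂_1 = 7 − 6 = 1, and the invariant factors of ∂_1 are all 1, so H_0 = Z.

H_0 = Z.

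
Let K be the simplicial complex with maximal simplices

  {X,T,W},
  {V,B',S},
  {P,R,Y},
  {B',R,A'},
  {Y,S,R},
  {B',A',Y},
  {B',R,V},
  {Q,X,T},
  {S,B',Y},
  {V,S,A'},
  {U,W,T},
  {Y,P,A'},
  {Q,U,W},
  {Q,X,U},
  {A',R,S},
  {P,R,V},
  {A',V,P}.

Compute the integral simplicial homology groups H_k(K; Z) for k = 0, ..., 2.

We work with the vertex ordering P < Q < R < S < T < U < V < W < X < Y < A' < B'. The simplices of K, each written with vertices in increasing order, are:

  0-simplices (12): [P], [Q], [R], [S], [T], [U], [V], [W], [X], [Y], [A'], [B']
  1-simplices (28): (28 of them)
  2-simplices (17): (17 of them)

so the chain groups are C_0 ≅ Z^12, C_1 ≅ Z^28, C_2 ≅ Z^17.

The boundary map ∂_1: C_1 → C_0 is given by ∂[p,q] = [q] − [p].
The resulting 12×28 matrix has rank 10, and its Smith normal form has invariant factors (1,1,1,1,1,1,1,1,1,1).

Boundary ∂_2: C_2 → C_1 acts by ∂[p,q,r] = [q,r] − [p,r] + [p,q]. For instance
  ∂[Q,U,W] = [U,W] − [Q,W] + [Q,U],
  ∂[Q,U,X] = [U,X] − [Q,X] + [Q,U].
As a 28×17 matrix over Z this has rank 17, with invariant factors (1,1,1,1,1,1,1,1,1,1,1,1,1,1,1,1,2).

Reading off H_k = ker ∂_k / im ∂_{k+1}:

  H_0: rank C_0 − rank ∂_1 = 12 − 10 = 2, and the invariant factors of ∂_1 are all 1, so H_0 = Z^2.
  H_1: rank ker ∂_1 − rank ∂_2 = (28 − 10) − 17 = 1, and ∂_2 has invariant factor 2 > 1, so H_1 = Z ⊕ Z/2.
  H_2: rank ker ∂_2 − rank ∂_3 = (17 − 17) − 0 = 0, and there is no ∂_3, so H_2 = 0.

H_0 ≅ Z^2,  H_1 ≅ Z ⊕ Z/2,  H_2 = 0.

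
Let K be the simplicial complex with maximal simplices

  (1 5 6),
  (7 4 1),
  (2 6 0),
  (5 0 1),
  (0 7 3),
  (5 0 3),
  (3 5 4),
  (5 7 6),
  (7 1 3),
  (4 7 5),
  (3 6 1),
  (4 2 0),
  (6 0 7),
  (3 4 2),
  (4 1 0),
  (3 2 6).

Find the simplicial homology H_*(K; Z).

Fix the vertex order 0 < 1 < 2 < 3 < 4 < 5 < 6 < 7 and write every simplex with vertices in increasing order. Then dim K = 2 and the simplices of K are:

  0-simplices (8): [0], [1], [2], [3], [4], [5], [6], [7]
  1-simplices (24): (24 of them)
  2-simplices (16): [0,1,4], [0,1,5], [0,2,4], [0,2,6], [0,3,5], [0,3,7], [0,6,7], [1,3,6], [1,3,7], [1,4,7], [1,5,6], [2,3,4], [2,3,6], [3,4,5], [4,5,7], [5,6,7]

so the chain groups are C_0 ≅ Z^8, C_1 ≅ Z^24, C_2 ≅ Z^16.

∂_1: C_1 → C_0 sends each edge [p,q] (with p < q) to q − p.
As a 8×24 matrix over Z this has rank 7, with invariant factors (1,1,1,1,1,1,1).

Boundary ∂_2: C_2 → C_1 acts by ∂[p,q,r] = [q,r] − [p,r] + [p,q]. For instance
  ∂[0,6,7] = [6,7] − [0,7] + [0,6],
  ∂[0,1,4] = [1,4] − [0,4] + [0,1].
This gives a 24×16 integer matrix of rank 15; reducing to Smith normal form yields diagonal entries (1,1,1,1,1,1,1,1,1,1,1,1,1,1,1).

Computing H_k = (kernel of ∂_k) / (image of ∂_{k+1}):

  H_0: rank C_0 − rank ∂_1 = 8 − 7 = 1, and the invariant factors of ∂_1 are all 1, so H_0 ≅ Z.
  H_1: rank ker ∂_1 − rank ∂_2 = (24 − 7) − 15 = 2, and the invariant factors of ∂_2 are all 1, so H_1 ≅ Z^2.
  H_2: rank ker ∂_2 − rank ∂_3 = (16 − 15) − 0 = 1, and there is no ∂_3, so H_2 ≅ Z.

H_0 ≅ Z,  H_1 ≅ Z^2,  H_2 ≅ Z.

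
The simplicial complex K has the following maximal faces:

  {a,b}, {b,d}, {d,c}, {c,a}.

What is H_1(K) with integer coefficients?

Order the vertices as a < b < c < d. Listing each simplex with vertices in this order, K has dimension 1 with simplices:

  0-simplices (4): a, b, c, d
  1-simplices (4): ab, ac, bd, cd

so the chain groups are C_0 ≅ Z^4, C_1 ≅ Z^4.

The boundary map ∂_1: C_1 → C_0 sends each edge [p,q] (with p < q) to q − p.
The resulting 4×4 matrix has rank 3, and its Smith normal form has invariant factors (1,1,1).

Reading off H_k = ker ∂_k / im ∂_{k+1}:

  H_1: rank ker ∂_1 − rank ∂_2 = (4 − 3) − 0 = 1, and there is no ∂_2, so H_1 ≅ Z.

H_1 ≅ Z.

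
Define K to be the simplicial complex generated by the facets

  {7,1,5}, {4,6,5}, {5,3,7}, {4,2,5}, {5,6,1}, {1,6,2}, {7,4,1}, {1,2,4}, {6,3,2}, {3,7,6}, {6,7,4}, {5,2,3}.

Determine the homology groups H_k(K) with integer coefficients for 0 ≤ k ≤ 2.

Take the total order 1 < 2 < 3 < 4 < 5 < 6 < 7 on the vertex set. Then K (dimension 2) consists of the simplices:

  0-simplices (7): [1], [2], [3], [4], [5], [6], [7]
  1-simplices (18): [1,2], [1,4], [1,5], [1,6], [1,7], [2,3], [2,4], [2,5], [2,6], [3,5], [3,6], [3,7], [4,5], [4,6], [4,7], [5,6], [5,7], [6,7]
  2-simplices (12): [1,2,4], [1,2,6], [1,4,7], [1,5,6], [1,5,7], [2,3,5], [2,3,6], [2,4,5], [3,5,7], [3,6,7], [4,5,6], [4,6,7]

Hence C_0 ≅ Z^7, C_1 ≅ Z^18, C_2 ≅ Z^12.

The boundary map ∂_1: C_1 → C_0 is given by ∂[p,q] = [q] − [p].
The 7×18 boundary matrix has rank 6 and Smith normal form diag(1,1,1,1,1,1).

Boundary ∂_2: C_2 → C_1 sends each 2-simplex [p,q,r] to [q,r] − [p,r] + [p,q]. For instance
  ∂[1,5,7] = [5,7] − [1,7] + [1,5],
  ∂[3,5,7] = [5,7] − [3,7] + [3,5].
As a 18×12 matrix over Z this has rank 12, with invariant factors (1,1,1,1,1,1,1,1,1,1,1,2).

From H_k ≅ ker(∂_k) / im(∂_{k+1}) we obtain:

  H_0: rank C_0 − rank ∂_1 = 7 − 6 = 1, and the invariant factors of ∂_1 are all 1, so H_0 = Z.
  H_1: rank ker ∂_1 − rank ∂_2 = (18 − 6) − 12 = 0, and ∂_2 has invariant factor 2 > 1, so H_1 = Z/2.
  H_2: rank ker ∂_2 − rank ∂_3 = (12 − 12) − 0 = 0, and there is no ∂_3, so H_2 = 0.

As a check, the Euler characteristic is 7 − 18 + 12 = 1, which agrees with 1 − 0 + 0 = 1.

H_0 = Z,  H_1 = Z/2,  H_2 = 0.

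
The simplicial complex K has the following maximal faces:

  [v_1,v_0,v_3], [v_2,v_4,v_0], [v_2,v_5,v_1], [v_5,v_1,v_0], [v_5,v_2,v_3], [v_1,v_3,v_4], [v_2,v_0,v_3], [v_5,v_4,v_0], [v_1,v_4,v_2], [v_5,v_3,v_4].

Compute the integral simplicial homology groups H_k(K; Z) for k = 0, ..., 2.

Order the vertices as v_0 < v_1 < v_2 < v_3 < v_4 < v_5. Listing each simplex with vertices in this order, K has dimension 2 with simplices:

  0-simplices (6): [v_0], [v_1], [v_2], [v_3], [v_4], [v_5]
  1-simplices (15): (15 of them)
  2-simplices (10): [v_0,v_1,v_3], [v_0,v_1,v_5], [v_0,v_2,v_3], [v_0,v_2,v_4], [v_0,v_4,v_5], [v_1,v_2,v_4], [v_1,v_2,v_5], [v_1,v_3,v_4], [v_2,v_3,v_5], [v_3,v_4,v_5]

Hence C_0 ≅ Z^6, C_1 ≅ Z^15, C_2 ≅ Z^10.

Boundary ∂_1: C_1 → C_0 is given by ∂[p,q] = [q] − [p]. For instance
  ∂[v_2,v_4] = [v_4] − [v_2].
As a 6×15 matrix over Z this has rank 5, with invariant factors (1,1,1,1,1).

The boundary map ∂_2: C_2 → C_1 maps a triangle to the signed sum of its edges. For instance
  ∂[v_0,v_2,v_4] = [v_2,v_4] − [v_0,v_4] + [v_0,v_2],
  ∂[v_0,v_1,v_5] = [v_1,v_5] − [v_0,v_5] + [v_0,v_1].
The resulting 15×10 matrix has rank 10, and its Smith normal form has invariant factors (1,1,1,1,1,1,1,1,1,2).

Computing H_k = (kernel of ∂_k) / (image of ∂_{k+1}):

  H_0: rank C_0 − rank ∂_1 = 6 − 5 = 1, and the invariant factors of ∂_1 are all 1, so H_0 = Z.
  H_1: rank ker ∂_1 − rank ∂_2 = (15 − 5) − 10 = 0, and ∂_2 has invariant factor 2 > 1, so H_1 = Z/2Z.
  H_2: rank ker ∂_2 − rank ∂_3 = (10 − 10) − 0 = 0, and there is no ∂_3, so H_2 = 0.

As a check, the Euler characteristic is 6 − 15 + 10 = 1, which agrees with 1 − 0 + 0 = 1.
(K is a triangulation of the real projective plane RP^2.)

H_0 = Z,  H_1 = Z/2Z,  H_2 = 0.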